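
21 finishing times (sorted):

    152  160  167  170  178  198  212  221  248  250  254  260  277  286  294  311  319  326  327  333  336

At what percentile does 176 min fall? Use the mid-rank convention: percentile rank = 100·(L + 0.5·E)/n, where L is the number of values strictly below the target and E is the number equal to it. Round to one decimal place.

Count below 176: L = 4; count equal: E = 0; n = 21.
Percentile rank = 100·(4 + 0.5·0)/21 = 100·4/21 = 19.05.

19.0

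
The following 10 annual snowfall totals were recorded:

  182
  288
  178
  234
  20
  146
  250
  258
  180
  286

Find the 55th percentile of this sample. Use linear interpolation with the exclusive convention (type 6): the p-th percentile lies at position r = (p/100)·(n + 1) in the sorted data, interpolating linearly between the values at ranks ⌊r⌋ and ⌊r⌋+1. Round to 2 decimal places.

Sorted: 20, 146, 178, 180, 182, 234, 250, 258, 286, 288.
n = 10.
r = (55/100)·(10 + 1) = 6.05.
Rank 6 is 234 and rank 7 is 250.
Interpolate: 234 + 0.05·(250 − 234) = 234 + 0.05·16 = 234.8.

234.80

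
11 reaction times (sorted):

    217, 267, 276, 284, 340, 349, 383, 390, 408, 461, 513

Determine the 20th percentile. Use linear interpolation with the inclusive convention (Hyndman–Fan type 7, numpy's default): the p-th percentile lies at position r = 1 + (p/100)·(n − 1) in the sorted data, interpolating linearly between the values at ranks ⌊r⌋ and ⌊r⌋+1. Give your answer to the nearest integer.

n = 11.
r = 1 + (20/100)·(11 − 1) = 1 + 2 = 3.
r is an integer, so P20 is the value at rank 3: 276.

276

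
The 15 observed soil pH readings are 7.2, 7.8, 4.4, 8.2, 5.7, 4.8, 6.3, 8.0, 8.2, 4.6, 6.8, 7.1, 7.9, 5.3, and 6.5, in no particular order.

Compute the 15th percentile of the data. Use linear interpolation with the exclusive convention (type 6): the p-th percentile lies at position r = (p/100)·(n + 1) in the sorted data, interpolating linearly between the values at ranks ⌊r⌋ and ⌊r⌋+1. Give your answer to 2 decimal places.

Sorted: 4.4, 4.6, 4.8, 5.3, 5.7, 6.3, 6.5, 6.8, 7.1, 7.2, 7.8, 7.9, 8.0, 8.2, 8.2.
n = 15.
r = (15/100)·(15 + 1) = 2.4.
Rank 2 is 4.6 and rank 3 is 4.8.
Interpolate: 4.6 + 0.4·(4.8 − 4.6) = 4.6 + 0.4·0.2 = 4.68.

4.68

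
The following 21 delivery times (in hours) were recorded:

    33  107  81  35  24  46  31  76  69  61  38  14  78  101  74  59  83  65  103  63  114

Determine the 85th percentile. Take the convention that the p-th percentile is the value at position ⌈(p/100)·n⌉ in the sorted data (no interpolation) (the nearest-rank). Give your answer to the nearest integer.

101

Sorted: 14, 24, 31, 33, 35, 38, 46, 59, 61, 63, 65, 69, 74, 76, 78, 81, 83, 101, 103, 107, 114.
n = 21.
Position = ⌈85/100 · 21⌉ = ⌈17.85⌉ = 18.
The value at rank 18 is 101.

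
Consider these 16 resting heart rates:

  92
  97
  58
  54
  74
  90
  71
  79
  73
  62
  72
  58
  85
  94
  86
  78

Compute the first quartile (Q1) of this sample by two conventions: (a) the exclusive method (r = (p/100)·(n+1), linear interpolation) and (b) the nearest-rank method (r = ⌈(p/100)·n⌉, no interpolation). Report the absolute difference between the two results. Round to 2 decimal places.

Sorted: 54, 58, 58, 62, 71, 72, 73, 74, 78, 79, 85, 86, 90, 92, 94, 97.
n = 16.
(a) r = 4.25; between ranks 4 (62) and 5 (71): 64.25.
(b) the nearest-rank method: rank 4 → 62.
|64.25 − 62| = 2.25.

2.25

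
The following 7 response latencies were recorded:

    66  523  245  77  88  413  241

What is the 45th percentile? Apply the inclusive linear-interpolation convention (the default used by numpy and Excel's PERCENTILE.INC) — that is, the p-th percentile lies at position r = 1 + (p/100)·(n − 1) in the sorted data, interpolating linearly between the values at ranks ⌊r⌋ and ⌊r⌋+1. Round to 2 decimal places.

Sorted: 66, 77, 88, 241, 245, 413, 523.
n = 7.
r = 1 + (45/100)·(7 − 1) = 1 + 2.7 = 3.7.
Rank 3 is 88 and rank 4 is 241.
Interpolate: 88 + 0.7·(241 − 88) = 88 + 0.7·153 = 195.1.

195.10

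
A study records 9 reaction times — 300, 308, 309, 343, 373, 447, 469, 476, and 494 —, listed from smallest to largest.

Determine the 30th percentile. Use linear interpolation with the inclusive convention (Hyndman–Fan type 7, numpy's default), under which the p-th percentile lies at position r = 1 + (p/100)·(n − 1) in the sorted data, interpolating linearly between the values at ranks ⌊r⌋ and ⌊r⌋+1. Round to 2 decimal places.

n = 9.
r = 1 + (30/100)·(9 − 1) = 1 + 2.4 = 3.4.
Rank 3 is 309 and rank 4 is 343.
Interpolate: 309 + 0.4·(343 − 309) = 309 + 0.4·34 = 322.6.

322.60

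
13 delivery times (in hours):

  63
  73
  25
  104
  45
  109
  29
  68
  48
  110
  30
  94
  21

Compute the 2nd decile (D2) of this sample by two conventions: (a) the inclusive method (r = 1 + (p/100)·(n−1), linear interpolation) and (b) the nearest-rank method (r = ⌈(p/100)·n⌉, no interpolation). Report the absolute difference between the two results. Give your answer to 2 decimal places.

Sorted: 21, 25, 29, 30, 45, 48, 63, 68, 73, 94, 104, 109, 110.
n = 13.
(a) r = 3.4; between ranks 3 (29) and 4 (30): 29.4.
(b) the nearest-rank method: rank 3 → 29.
|29.4 − 29| = 0.4.

0.40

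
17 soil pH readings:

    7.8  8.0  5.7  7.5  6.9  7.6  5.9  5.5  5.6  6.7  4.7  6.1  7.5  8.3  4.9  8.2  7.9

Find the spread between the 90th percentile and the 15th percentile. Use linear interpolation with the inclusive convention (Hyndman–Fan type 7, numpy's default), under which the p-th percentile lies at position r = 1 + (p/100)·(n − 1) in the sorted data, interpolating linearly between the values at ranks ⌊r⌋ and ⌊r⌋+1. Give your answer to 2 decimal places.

Sorted: 4.7, 4.9, 5.5, 5.6, 5.7, 5.9, 6.1, 6.7, 6.9, 7.5, 7.5, 7.6, 7.8, 7.9, 8.0, 8.2, 8.3.
n = 17.
P15: r = 3.4; ranks 3–4 are 5.5, 5.6; interpolating gives 5.54.
P90: r = 15.4; ranks 15–16 are 8.0, 8.2; interpolating gives 8.08.
Difference: 8.08 − 5.54 = 2.54.

2.54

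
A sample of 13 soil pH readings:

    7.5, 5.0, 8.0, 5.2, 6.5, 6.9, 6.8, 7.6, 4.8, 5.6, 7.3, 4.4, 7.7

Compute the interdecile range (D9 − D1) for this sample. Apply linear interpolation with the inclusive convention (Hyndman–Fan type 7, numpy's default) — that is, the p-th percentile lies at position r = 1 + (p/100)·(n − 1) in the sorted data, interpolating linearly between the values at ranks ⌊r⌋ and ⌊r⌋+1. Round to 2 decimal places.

Sorted: 4.4, 4.8, 5.0, 5.2, 5.6, 6.5, 6.8, 6.9, 7.3, 7.5, 7.6, 7.7, 8.0.
n = 13.
P10: r = 2.2; ranks 2–3 are 4.8, 5.0; interpolating gives 4.84.
P90: r = 11.8; ranks 11–12 are 7.6, 7.7; interpolating gives 7.68.
Difference: 7.68 − 4.84 = 2.84.

2.84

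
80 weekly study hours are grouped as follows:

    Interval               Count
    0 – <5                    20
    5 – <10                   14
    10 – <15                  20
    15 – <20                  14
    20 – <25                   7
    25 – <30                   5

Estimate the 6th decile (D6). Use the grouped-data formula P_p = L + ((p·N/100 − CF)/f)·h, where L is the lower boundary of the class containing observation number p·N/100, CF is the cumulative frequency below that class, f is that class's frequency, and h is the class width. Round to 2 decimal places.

13.50

N = 80; target position k = 60/100 · 80 = 48.
Cumulative frequencies: 20, 34, 54, 68, 75, 80.
Observation 48 falls in the class 10 – <15.
L = 10, CF = 34, f = 20, h = 5.
P60 = 10 + ((48 − 34)/20)·5 = 10 + 3.5 = 13.5.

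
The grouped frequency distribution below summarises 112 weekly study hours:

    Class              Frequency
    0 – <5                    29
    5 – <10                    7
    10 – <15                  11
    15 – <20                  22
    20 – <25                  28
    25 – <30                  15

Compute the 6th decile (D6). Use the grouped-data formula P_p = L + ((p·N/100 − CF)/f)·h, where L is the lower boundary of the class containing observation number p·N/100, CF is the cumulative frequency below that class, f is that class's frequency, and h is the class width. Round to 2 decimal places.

19.59

N = 112; target position k = 60/100 · 112 = 67.2.
Cumulative frequencies: 29, 36, 47, 69, 97, 112.
Observation 67.2 falls in the class 15 – <20.
L = 15, CF = 47, f = 22, h = 5.
P60 = 15 + ((67.2 − 47)/22)·5 = 15 + 4.59091 = 19.5909.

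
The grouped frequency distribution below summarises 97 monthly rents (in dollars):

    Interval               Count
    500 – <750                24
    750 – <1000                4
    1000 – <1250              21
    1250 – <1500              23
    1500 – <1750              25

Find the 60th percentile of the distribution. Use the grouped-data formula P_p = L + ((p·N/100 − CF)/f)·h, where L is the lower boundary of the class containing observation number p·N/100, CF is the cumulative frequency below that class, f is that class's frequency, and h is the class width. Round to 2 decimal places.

1350.00

N = 97; target position k = 60/100 · 97 = 58.2.
Cumulative frequencies: 24, 28, 49, 72, 97.
Observation 58.2 falls in the class 1250 – <1500.
L = 1250, CF = 49, f = 23, h = 250.
P60 = 1250 + ((58.2 − 49)/23)·250 = 1250 + 100 = 1350.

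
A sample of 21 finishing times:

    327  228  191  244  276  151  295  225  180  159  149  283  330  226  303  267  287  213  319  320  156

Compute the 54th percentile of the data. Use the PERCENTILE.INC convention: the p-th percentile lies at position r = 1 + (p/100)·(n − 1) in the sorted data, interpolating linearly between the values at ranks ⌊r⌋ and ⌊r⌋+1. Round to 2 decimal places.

262.40

Sorted: 149, 151, 156, 159, 180, 191, 213, 225, 226, 228, 244, 267, 276, 283, 287, 295, 303, 319, 320, 327, 330.
n = 21.
r = 1 + (54/100)·(21 − 1) = 1 + 10.8 = 11.8.
Rank 11 is 244 and rank 12 is 267.
Interpolate: 244 + 0.8·(267 − 244) = 244 + 0.8·23 = 262.4.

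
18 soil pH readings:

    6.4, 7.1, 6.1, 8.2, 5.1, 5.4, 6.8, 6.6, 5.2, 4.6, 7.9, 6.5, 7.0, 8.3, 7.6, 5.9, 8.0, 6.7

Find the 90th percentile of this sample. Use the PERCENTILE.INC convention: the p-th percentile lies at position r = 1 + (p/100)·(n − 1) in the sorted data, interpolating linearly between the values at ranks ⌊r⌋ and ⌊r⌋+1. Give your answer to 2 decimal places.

8.06

Sorted: 4.6, 5.1, 5.2, 5.4, 5.9, 6.1, 6.4, 6.5, 6.6, 6.7, 6.8, 7.0, 7.1, 7.6, 7.9, 8.0, 8.2, 8.3.
n = 18.
r = 1 + (90/100)·(18 − 1) = 1 + 15.3 = 16.3.
Rank 16 is 8.0 and rank 17 is 8.2.
Interpolate: 8.0 + 0.3·(8.2 − 8.0) = 8.0 + 0.3·0.2 = 8.06.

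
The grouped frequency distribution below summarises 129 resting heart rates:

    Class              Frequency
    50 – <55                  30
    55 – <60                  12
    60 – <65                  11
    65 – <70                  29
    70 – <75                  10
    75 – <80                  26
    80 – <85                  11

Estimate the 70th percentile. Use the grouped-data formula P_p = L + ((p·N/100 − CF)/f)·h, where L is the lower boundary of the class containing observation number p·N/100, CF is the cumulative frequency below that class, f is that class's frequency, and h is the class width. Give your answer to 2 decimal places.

74.15

N = 129; target position k = 70/100 · 129 = 90.3.
Cumulative frequencies: 30, 42, 53, 82, 92, 118, 129.
Observation 90.3 falls in the class 70 – <75.
L = 70, CF = 82, f = 10, h = 5.
P70 = 70 + ((90.3 − 82)/10)·5 = 70 + 4.15 = 74.15.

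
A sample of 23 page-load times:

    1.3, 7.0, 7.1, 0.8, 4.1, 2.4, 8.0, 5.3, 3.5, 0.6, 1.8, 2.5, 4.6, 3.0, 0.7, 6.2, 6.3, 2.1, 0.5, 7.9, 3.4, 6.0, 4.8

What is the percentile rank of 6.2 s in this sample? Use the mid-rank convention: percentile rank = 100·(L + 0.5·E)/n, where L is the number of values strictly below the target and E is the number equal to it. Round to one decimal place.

76.1

Sorted: 0.5, 0.6, 0.7, 0.8, 1.3, 1.8, 2.1, 2.4, 2.5, 3.0, 3.4, 3.5, 4.1, 4.6, 4.8, 5.3, 6.0, 6.2, 6.3, 7.0, 7.1, 7.9, 8.0.
Count below 6.2: L = 17; count equal: E = 1; n = 23.
Percentile rank = 100·(17 + 0.5·1)/23 = 100·17.5/23 = 76.09.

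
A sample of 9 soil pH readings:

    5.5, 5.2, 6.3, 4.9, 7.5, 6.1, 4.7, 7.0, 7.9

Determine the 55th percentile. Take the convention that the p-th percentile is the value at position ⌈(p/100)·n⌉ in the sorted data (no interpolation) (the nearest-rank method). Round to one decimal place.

Sorted: 4.7, 4.9, 5.2, 5.5, 6.1, 6.3, 7.0, 7.5, 7.9.
n = 9.
Position = ⌈55/100 · 9⌉ = ⌈4.95⌉ = 5.
The value at rank 5 is 6.1.

6.1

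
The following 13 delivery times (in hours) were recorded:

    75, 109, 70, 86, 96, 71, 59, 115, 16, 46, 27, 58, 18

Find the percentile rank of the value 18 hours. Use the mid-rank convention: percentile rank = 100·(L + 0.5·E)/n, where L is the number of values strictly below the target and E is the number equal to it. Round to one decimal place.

11.5

Sorted: 16, 18, 27, 46, 58, 59, 70, 71, 75, 86, 96, 109, 115.
Count below 18: L = 1; count equal: E = 1; n = 13.
Percentile rank = 100·(1 + 0.5·1)/13 = 100·1.5/13 = 11.54.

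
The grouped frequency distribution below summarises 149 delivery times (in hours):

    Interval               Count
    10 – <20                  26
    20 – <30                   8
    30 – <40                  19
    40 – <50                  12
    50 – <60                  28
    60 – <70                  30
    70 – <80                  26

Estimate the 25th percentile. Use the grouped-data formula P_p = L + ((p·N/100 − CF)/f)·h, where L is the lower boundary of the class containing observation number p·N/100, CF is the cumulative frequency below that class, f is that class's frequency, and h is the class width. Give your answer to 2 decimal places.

31.71

N = 149; target position k = 25/100 · 149 = 37.25.
Cumulative frequencies: 26, 34, 53, 65, 93, 123, 149.
Observation 37.25 falls in the class 30 – <40.
L = 30, CF = 34, f = 19, h = 10.
P25 = 30 + ((37.25 − 34)/19)·10 = 30 + 1.71053 = 31.7105.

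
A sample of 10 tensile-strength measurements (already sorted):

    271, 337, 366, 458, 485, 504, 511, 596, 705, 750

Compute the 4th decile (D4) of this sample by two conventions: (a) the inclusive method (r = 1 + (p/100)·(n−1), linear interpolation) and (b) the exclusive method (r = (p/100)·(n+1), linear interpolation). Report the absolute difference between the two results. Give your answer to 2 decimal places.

n = 10.
(a) r = 4.6; between ranks 4 (458) and 5 (485): 474.2.
(b) r = 4.4; between ranks 4 (458) and 5 (485): 468.8.
|474.2 − 468.8| = 5.4.

5.40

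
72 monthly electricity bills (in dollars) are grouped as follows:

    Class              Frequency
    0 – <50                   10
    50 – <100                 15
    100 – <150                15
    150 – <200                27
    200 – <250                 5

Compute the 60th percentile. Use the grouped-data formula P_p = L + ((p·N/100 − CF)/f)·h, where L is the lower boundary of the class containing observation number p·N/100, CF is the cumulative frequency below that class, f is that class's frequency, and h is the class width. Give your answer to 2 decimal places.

N = 72; target position k = 60/100 · 72 = 43.2.
Cumulative frequencies: 10, 25, 40, 67, 72.
Observation 43.2 falls in the class 150 – <200.
L = 150, CF = 40, f = 27, h = 50.
P60 = 150 + ((43.2 − 40)/27)·50 = 150 + 5.92593 = 155.926.

155.93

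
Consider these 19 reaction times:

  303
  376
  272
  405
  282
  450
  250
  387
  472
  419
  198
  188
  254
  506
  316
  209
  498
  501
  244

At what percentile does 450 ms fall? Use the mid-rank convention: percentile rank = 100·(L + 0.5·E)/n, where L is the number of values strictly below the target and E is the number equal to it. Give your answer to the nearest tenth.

Sorted: 188, 198, 209, 244, 250, 254, 272, 282, 303, 316, 376, 387, 405, 419, 450, 472, 498, 501, 506.
Count below 450: L = 14; count equal: E = 1; n = 19.
Percentile rank = 100·(14 + 0.5·1)/19 = 100·14.5/19 = 76.32.

76.3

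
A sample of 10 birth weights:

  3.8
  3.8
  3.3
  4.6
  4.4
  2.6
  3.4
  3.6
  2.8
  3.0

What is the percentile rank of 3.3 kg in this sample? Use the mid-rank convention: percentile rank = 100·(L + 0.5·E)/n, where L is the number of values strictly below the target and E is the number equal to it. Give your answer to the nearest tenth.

35.0

Sorted: 2.6, 2.8, 3.0, 3.3, 3.4, 3.6, 3.8, 3.8, 4.4, 4.6.
Count below 3.3: L = 3; count equal: E = 1; n = 10.
Percentile rank = 100·(3 + 0.5·1)/10 = 100·3.5/10 = 35.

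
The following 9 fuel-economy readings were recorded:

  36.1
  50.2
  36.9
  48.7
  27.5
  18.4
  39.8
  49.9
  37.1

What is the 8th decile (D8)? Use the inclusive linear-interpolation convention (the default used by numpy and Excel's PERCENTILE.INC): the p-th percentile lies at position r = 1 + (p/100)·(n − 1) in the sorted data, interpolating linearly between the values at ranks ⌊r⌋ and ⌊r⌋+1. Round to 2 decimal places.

49.18

Sorted: 18.4, 27.5, 36.1, 36.9, 37.1, 39.8, 48.7, 49.9, 50.2.
n = 9.
r = 1 + (80/100)·(9 − 1) = 1 + 6.4 = 7.4.
Rank 7 is 48.7 and rank 8 is 49.9.
Interpolate: 48.7 + 0.4·(49.9 − 48.7) = 48.7 + 0.4·1.2 = 49.18.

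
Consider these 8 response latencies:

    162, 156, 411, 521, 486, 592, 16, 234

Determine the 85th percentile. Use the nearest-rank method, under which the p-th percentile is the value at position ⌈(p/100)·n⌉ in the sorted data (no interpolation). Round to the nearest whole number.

521

Sorted: 16, 156, 162, 234, 411, 486, 521, 592.
n = 8.
Position = ⌈85/100 · 8⌉ = ⌈6.8⌉ = 7.
The value at rank 7 is 521.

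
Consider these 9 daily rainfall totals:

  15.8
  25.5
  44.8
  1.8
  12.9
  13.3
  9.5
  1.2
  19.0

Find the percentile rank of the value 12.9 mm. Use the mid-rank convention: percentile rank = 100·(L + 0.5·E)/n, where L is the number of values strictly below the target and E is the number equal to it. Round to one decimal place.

38.9

Sorted: 1.2, 1.8, 9.5, 12.9, 13.3, 15.8, 19.0, 25.5, 44.8.
Count below 12.9: L = 3; count equal: E = 1; n = 9.
Percentile rank = 100·(3 + 0.5·1)/9 = 100·3.5/9 = 38.89.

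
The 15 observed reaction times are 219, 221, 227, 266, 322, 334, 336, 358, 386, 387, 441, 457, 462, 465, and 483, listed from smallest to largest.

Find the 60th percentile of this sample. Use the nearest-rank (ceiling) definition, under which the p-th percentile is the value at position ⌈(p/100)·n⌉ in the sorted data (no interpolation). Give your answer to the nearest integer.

386

n = 15.
Position = ⌈60/100 · 15⌉ = ⌈9⌉ = 9.
The value at rank 9 is 386.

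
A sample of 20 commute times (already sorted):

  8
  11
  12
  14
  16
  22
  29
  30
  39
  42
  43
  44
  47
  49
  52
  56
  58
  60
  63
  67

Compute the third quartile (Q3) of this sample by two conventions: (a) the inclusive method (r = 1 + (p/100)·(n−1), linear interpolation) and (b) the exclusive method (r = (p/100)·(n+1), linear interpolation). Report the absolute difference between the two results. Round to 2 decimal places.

n = 20.
(a) r = 15.25; between ranks 15 (52) and 16 (56): 53.
(b) r = 15.75; between ranks 15 (52) and 16 (56): 55.
|53 − 55| = 2.

2.00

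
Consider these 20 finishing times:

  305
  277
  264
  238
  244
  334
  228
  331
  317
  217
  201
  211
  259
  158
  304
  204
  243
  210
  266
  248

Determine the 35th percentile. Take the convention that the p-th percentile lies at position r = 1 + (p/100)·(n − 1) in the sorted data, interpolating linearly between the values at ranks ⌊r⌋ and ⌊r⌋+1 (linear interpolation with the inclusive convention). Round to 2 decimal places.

Sorted: 158, 201, 204, 210, 211, 217, 228, 238, 243, 244, 248, 259, 264, 266, 277, 304, 305, 317, 331, 334.
n = 20.
r = 1 + (35/100)·(20 − 1) = 1 + 6.65 = 7.65.
Rank 7 is 228 and rank 8 is 238.
Interpolate: 228 + 0.65·(238 − 228) = 228 + 0.65·10 = 234.5.

234.50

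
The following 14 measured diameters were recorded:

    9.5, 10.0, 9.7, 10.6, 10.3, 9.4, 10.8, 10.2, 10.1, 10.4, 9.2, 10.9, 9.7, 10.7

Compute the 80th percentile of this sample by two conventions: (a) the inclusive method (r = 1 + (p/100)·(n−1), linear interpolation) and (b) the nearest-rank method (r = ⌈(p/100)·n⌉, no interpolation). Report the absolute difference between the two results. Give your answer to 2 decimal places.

Sorted: 9.2, 9.4, 9.5, 9.7, 9.7, 10.0, 10.1, 10.2, 10.3, 10.4, 10.6, 10.7, 10.8, 10.9.
n = 14.
(a) r = 11.4; between ranks 11 (10.6) and 12 (10.7): 10.64.
(b) the nearest-rank method: rank 12 → 10.7.
|10.64 − 10.7| = 0.06.

0.06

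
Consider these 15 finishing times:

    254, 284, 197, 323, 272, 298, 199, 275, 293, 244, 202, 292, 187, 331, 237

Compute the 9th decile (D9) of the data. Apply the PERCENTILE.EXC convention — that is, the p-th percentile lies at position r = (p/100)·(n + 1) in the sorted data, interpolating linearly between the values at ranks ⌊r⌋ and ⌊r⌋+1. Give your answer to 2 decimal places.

Sorted: 187, 197, 199, 202, 237, 244, 254, 272, 275, 284, 292, 293, 298, 323, 331.
n = 15.
r = (90/100)·(15 + 1) = 14.4.
Rank 14 is 323 and rank 15 is 331.
Interpolate: 323 + 0.4·(331 − 323) = 323 + 0.4·8 = 326.2.

326.20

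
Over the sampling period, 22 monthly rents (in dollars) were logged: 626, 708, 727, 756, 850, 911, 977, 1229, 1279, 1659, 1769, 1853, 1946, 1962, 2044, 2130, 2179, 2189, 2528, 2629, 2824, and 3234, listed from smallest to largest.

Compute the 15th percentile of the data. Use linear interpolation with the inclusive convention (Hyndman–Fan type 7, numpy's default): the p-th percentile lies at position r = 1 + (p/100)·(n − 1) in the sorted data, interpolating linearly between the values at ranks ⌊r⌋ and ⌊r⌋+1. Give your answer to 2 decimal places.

n = 22.
r = 1 + (15/100)·(22 − 1) = 1 + 3.15 = 4.15.
Rank 4 is 756 and rank 5 is 850.
Interpolate: 756 + 0.15·(850 − 756) = 756 + 0.15·94 = 770.1.

770.10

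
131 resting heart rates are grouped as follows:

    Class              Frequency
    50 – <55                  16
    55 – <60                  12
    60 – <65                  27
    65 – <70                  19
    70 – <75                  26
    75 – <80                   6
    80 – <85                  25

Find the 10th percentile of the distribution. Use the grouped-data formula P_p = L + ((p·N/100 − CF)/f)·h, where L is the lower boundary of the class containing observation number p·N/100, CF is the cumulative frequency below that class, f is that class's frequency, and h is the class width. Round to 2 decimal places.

N = 131; target position k = 10/100 · 131 = 13.1.
Cumulative frequencies: 16, 28, 55, 74, 100, 106, 131.
Observation 13.1 falls in the class 50 – <55.
L = 50, CF = 0, f = 16, h = 5.
P10 = 50 + ((13.1 − 0)/16)·5 = 50 + 4.09375 = 54.0938.

54.09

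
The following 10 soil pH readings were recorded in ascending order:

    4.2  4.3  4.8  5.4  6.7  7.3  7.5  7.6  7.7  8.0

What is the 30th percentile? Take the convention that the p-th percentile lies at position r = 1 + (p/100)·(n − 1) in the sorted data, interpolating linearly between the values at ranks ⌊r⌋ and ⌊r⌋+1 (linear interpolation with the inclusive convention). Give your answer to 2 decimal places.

n = 10.
r = 1 + (30/100)·(10 − 1) = 1 + 2.7 = 3.7.
Rank 3 is 4.8 and rank 4 is 5.4.
Interpolate: 4.8 + 0.7·(5.4 − 4.8) = 4.8 + 0.7·0.6 = 5.22.

5.22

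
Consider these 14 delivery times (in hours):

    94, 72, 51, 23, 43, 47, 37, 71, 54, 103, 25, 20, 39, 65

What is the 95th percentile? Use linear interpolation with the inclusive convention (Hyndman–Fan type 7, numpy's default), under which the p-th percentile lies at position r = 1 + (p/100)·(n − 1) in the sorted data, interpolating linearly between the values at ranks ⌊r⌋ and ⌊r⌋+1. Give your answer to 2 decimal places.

97.15

Sorted: 20, 23, 25, 37, 39, 43, 47, 51, 54, 65, 71, 72, 94, 103.
n = 14.
r = 1 + (95/100)·(14 − 1) = 1 + 12.35 = 13.35.
Rank 13 is 94 and rank 14 is 103.
Interpolate: 94 + 0.35·(103 − 94) = 94 + 0.35·9 = 97.15.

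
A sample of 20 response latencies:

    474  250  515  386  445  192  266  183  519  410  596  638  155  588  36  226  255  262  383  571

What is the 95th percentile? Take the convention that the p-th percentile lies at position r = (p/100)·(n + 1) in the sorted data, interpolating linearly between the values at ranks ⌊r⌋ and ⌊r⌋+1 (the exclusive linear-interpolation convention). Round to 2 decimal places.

Sorted: 36, 155, 183, 192, 226, 250, 255, 262, 266, 383, 386, 410, 445, 474, 515, 519, 571, 588, 596, 638.
n = 20.
r = (95/100)·(20 + 1) = 19.95.
Rank 19 is 596 and rank 20 is 638.
Interpolate: 596 + 0.95·(638 − 596) = 596 + 0.95·42 = 635.9.

635.90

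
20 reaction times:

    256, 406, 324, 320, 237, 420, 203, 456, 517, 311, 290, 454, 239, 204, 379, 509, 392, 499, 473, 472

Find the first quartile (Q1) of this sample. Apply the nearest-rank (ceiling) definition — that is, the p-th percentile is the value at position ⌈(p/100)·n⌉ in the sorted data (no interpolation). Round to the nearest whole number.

Sorted: 203, 204, 237, 239, 256, 290, 311, 320, 324, 379, 392, 406, 420, 454, 456, 472, 473, 499, 509, 517.
n = 20.
Position = ⌈25/100 · 20⌉ = ⌈5⌉ = 5.
The value at rank 5 is 256.

256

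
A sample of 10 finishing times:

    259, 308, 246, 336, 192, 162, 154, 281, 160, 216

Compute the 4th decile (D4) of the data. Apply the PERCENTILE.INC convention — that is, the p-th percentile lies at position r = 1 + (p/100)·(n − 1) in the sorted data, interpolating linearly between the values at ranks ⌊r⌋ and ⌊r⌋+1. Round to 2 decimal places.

206.40

Sorted: 154, 160, 162, 192, 216, 246, 259, 281, 308, 336.
n = 10.
r = 1 + (40/100)·(10 − 1) = 1 + 3.6 = 4.6.
Rank 4 is 192 and rank 5 is 216.
Interpolate: 192 + 0.6·(216 − 192) = 192 + 0.6·24 = 206.4.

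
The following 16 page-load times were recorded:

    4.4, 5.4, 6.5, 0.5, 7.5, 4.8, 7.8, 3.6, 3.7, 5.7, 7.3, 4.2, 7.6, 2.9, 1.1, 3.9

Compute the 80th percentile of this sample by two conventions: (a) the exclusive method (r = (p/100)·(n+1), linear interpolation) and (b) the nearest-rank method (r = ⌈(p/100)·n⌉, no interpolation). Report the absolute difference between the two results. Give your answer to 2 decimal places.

0.12

Sorted: 0.5, 1.1, 2.9, 3.6, 3.7, 3.9, 4.2, 4.4, 4.8, 5.4, 5.7, 6.5, 7.3, 7.5, 7.6, 7.8.
n = 16.
(a) r = 13.6; between ranks 13 (7.3) and 14 (7.5): 7.42.
(b) the nearest-rank method: rank 13 → 7.3.
|7.42 − 7.3| = 0.12.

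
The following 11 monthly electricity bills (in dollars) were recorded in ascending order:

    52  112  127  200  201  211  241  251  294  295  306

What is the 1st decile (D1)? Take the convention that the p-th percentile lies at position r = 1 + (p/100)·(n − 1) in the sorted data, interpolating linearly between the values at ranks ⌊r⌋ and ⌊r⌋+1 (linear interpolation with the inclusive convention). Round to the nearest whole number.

n = 11.
r = 1 + (10/100)·(11 − 1) = 1 + 1 = 2.
r is an integer, so P10 is the value at rank 2: 112.

112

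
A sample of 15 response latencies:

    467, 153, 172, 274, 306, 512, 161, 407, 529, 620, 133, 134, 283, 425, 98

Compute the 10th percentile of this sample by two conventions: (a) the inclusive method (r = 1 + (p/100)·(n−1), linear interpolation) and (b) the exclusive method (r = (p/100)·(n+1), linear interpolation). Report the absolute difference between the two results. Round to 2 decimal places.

Sorted: 98, 133, 134, 153, 161, 172, 274, 283, 306, 407, 425, 467, 512, 529, 620.
n = 15.
(a) r = 2.4; between ranks 2 (133) and 3 (134): 133.4.
(b) r = 1.6; between ranks 1 (98) and 2 (133): 119.
|133.4 − 119| = 14.4.

14.40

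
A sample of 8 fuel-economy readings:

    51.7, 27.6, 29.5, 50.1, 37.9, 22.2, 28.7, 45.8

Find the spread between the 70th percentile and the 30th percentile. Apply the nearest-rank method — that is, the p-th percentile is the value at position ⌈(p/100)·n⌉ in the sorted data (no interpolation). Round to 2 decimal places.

Sorted: 22.2, 27.6, 28.7, 29.5, 37.9, 45.8, 50.1, 51.7.
n = 8.
P30: rank ⌈30/100·8⌉ = 3 → 28.7.
P70: rank ⌈70/100·8⌉ = 6 → 45.8.
Difference: 45.8 − 28.7 = 17.1.

17.10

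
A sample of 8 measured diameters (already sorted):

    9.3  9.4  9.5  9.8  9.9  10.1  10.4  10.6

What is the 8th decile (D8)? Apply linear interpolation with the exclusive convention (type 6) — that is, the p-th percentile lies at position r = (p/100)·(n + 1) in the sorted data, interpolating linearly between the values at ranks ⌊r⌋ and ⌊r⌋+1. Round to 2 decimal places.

10.44

n = 8.
r = (80/100)·(8 + 1) = 7.2.
Rank 7 is 10.4 and rank 8 is 10.6.
Interpolate: 10.4 + 0.2·(10.6 − 10.4) = 10.4 + 0.2·0.2 = 10.44.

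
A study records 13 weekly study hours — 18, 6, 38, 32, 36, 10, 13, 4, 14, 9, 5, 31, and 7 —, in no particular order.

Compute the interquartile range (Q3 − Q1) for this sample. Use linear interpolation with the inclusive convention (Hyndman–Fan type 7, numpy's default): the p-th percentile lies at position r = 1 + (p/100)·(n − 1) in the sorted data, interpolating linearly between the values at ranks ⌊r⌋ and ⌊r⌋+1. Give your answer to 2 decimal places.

Sorted: 4, 5, 6, 7, 9, 10, 13, 14, 18, 31, 32, 36, 38.
n = 13.
P25: r = 4 (integer) → 7.
P75: r = 10 (integer) → 31.
Difference: 31 − 7 = 24.

24.00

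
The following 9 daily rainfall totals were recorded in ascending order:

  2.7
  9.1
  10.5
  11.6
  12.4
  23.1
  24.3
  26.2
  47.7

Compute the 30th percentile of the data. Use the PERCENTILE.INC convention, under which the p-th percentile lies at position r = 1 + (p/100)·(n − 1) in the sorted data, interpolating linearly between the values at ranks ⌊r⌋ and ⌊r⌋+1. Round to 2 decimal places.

10.94

n = 9.
r = 1 + (30/100)·(9 − 1) = 1 + 2.4 = 3.4.
Rank 3 is 10.5 and rank 4 is 11.6.
Interpolate: 10.5 + 0.4·(11.6 − 10.5) = 10.5 + 0.4·1.1 = 10.94.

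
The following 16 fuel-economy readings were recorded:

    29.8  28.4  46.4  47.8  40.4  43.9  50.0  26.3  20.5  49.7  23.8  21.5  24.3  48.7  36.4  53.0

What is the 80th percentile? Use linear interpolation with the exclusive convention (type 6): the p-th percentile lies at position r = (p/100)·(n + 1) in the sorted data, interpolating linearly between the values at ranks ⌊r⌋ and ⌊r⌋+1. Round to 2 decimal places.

49.30

Sorted: 20.5, 21.5, 23.8, 24.3, 26.3, 28.4, 29.8, 36.4, 40.4, 43.9, 46.4, 47.8, 48.7, 49.7, 50.0, 53.0.
n = 16.
r = (80/100)·(16 + 1) = 13.6.
Rank 13 is 48.7 and rank 14 is 49.7.
Interpolate: 48.7 + 0.6·(49.7 − 48.7) = 48.7 + 0.6·1 = 49.3.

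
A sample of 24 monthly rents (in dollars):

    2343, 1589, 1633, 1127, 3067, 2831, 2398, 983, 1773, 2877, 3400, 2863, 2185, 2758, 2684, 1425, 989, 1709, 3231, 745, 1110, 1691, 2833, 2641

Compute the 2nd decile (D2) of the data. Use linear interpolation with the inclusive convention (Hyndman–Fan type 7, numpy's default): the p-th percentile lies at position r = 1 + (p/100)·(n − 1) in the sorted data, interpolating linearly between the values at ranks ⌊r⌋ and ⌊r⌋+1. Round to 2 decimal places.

Sorted: 745, 983, 989, 1110, 1127, 1425, 1589, 1633, 1691, 1709, 1773, 2185, 2343, 2398, 2641, 2684, 2758, 2831, 2833, 2863, 2877, 3067, 3231, 3400.
n = 24.
r = 1 + (20/100)·(24 − 1) = 1 + 4.6 = 5.6.
Rank 5 is 1127 and rank 6 is 1425.
Interpolate: 1127 + 0.6·(1425 − 1127) = 1127 + 0.6·298 = 1305.8.

1305.80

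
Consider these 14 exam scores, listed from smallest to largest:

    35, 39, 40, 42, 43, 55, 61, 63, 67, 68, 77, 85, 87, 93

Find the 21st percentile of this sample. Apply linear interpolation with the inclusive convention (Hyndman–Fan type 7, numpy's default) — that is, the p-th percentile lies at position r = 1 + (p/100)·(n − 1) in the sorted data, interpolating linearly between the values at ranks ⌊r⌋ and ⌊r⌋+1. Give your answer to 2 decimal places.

41.46

n = 14.
r = 1 + (21/100)·(14 − 1) = 1 + 2.73 = 3.73.
Rank 3 is 40 and rank 4 is 42.
Interpolate: 40 + 0.73·(42 − 40) = 40 + 0.73·2 = 41.46.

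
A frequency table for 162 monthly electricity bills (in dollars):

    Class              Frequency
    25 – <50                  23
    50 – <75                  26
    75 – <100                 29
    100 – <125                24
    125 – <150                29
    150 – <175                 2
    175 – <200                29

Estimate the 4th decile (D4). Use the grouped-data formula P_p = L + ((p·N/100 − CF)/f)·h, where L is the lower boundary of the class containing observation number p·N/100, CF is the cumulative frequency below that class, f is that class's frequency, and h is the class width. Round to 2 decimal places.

88.62

N = 162; target position k = 40/100 · 162 = 64.8.
Cumulative frequencies: 23, 49, 78, 102, 131, 133, 162.
Observation 64.8 falls in the class 75 – <100.
L = 75, CF = 49, f = 29, h = 25.
P40 = 75 + ((64.8 − 49)/29)·25 = 75 + 13.6207 = 88.6207.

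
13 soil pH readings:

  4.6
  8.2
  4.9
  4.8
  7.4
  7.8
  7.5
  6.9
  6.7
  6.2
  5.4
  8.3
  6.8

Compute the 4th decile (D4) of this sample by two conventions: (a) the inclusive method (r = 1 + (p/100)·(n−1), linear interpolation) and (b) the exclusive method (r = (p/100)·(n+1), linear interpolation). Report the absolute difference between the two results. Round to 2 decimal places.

0.10

Sorted: 4.6, 4.8, 4.9, 5.4, 6.2, 6.7, 6.8, 6.9, 7.4, 7.5, 7.8, 8.2, 8.3.
n = 13.
(a) r = 5.8; between ranks 5 (6.2) and 6 (6.7): 6.6.
(b) r = 5.6; between ranks 5 (6.2) and 6 (6.7): 6.5.
|6.6 − 6.5| = 0.1.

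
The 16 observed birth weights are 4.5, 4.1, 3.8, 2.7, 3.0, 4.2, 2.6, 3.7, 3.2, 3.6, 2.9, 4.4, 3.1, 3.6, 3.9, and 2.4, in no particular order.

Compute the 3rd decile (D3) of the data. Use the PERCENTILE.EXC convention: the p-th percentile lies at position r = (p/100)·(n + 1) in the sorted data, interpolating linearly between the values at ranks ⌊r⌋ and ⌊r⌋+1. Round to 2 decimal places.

Sorted: 2.4, 2.6, 2.7, 2.9, 3.0, 3.1, 3.2, 3.6, 3.6, 3.7, 3.8, 3.9, 4.1, 4.2, 4.4, 4.5.
n = 16.
r = (30/100)·(16 + 1) = 5.1.
Rank 5 is 3.0 and rank 6 is 3.1.
Interpolate: 3.0 + 0.1·(3.1 − 3.0) = 3.0 + 0.1·0.1 = 3.01.

3.01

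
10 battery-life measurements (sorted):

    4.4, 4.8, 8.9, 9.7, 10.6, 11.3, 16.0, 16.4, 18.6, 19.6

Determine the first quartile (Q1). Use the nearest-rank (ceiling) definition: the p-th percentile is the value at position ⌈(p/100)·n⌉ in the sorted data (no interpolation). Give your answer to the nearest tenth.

8.9

n = 10.
Position = ⌈25/100 · 10⌉ = ⌈2.5⌉ = 3.
The value at rank 3 is 8.9.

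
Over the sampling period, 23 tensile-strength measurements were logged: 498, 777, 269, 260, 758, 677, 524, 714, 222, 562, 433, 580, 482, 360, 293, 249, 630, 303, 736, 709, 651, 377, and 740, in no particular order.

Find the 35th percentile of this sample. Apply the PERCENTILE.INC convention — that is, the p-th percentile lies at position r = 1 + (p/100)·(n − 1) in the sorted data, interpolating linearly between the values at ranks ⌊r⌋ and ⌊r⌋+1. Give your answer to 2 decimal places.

416.20

Sorted: 222, 249, 260, 269, 293, 303, 360, 377, 433, 482, 498, 524, 562, 580, 630, 651, 677, 709, 714, 736, 740, 758, 777.
n = 23.
r = 1 + (35/100)·(23 − 1) = 1 + 7.7 = 8.7.
Rank 8 is 377 and rank 9 is 433.
Interpolate: 377 + 0.7·(433 − 377) = 377 + 0.7·56 = 416.2.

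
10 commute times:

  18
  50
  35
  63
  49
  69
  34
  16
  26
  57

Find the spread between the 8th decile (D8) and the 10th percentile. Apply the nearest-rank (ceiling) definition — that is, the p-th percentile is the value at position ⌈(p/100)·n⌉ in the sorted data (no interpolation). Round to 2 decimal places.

Sorted: 16, 18, 26, 34, 35, 49, 50, 57, 63, 69.
n = 10.
P10: rank ⌈10/100·10⌉ = 1 → 16.
P80: rank ⌈80/100·10⌉ = 8 → 57.
Difference: 57 − 16 = 41.

41.00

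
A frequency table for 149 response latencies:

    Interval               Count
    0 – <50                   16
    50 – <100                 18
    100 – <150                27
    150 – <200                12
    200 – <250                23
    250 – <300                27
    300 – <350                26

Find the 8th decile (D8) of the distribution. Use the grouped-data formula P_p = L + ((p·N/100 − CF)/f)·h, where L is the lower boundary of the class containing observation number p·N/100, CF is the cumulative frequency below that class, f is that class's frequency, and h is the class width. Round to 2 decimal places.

292.96

N = 149; target position k = 80/100 · 149 = 119.2.
Cumulative frequencies: 16, 34, 61, 73, 96, 123, 149.
Observation 119.2 falls in the class 250 – <300.
L = 250, CF = 96, f = 27, h = 50.
P80 = 250 + ((119.2 − 96)/27)·50 = 250 + 42.963 = 292.963.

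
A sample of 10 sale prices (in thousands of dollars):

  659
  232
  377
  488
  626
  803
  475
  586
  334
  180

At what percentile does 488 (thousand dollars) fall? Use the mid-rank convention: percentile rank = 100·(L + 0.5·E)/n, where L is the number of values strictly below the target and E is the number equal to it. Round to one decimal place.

55.0

Sorted: 180, 232, 334, 377, 475, 488, 586, 626, 659, 803.
Count below 488: L = 5; count equal: E = 1; n = 10.
Percentile rank = 100·(5 + 0.5·1)/10 = 100·5.5/10 = 55.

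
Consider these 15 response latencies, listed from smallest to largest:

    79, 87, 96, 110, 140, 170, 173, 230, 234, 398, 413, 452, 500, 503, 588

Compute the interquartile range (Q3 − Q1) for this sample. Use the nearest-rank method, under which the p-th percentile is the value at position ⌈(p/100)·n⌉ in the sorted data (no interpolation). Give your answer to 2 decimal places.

342.00

n = 15.
P25: rank ⌈25/100·15⌉ = 4 → 110.
P75: rank ⌈75/100·15⌉ = 12 → 452.
Difference: 452 − 110 = 342.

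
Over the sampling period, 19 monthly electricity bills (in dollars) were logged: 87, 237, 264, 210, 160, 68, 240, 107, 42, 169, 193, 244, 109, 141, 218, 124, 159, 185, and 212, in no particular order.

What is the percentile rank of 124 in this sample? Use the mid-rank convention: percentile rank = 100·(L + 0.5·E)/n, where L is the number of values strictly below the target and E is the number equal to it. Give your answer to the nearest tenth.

28.9

Sorted: 42, 68, 87, 107, 109, 124, 141, 159, 160, 169, 185, 193, 210, 212, 218, 237, 240, 244, 264.
Count below 124: L = 5; count equal: E = 1; n = 19.
Percentile rank = 100·(5 + 0.5·1)/19 = 100·5.5/19 = 28.95.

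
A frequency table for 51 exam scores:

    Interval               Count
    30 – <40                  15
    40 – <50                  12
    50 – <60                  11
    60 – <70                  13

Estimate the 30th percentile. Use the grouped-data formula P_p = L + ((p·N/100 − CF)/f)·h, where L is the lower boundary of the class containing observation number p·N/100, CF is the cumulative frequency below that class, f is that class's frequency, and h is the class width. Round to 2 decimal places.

N = 51; target position k = 30/100 · 51 = 15.3.
Cumulative frequencies: 15, 27, 38, 51.
Observation 15.3 falls in the class 40 – <50.
L = 40, CF = 15, f = 12, h = 10.
P30 = 40 + ((15.3 − 15)/12)·10 = 40 + 0.25 = 40.25.

40.25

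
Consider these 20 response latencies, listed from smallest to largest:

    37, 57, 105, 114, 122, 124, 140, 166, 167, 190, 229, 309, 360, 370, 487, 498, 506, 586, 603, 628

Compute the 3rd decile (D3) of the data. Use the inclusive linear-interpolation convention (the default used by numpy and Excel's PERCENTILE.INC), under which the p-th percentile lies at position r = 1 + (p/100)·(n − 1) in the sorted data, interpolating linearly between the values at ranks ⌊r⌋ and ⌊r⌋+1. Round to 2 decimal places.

135.20

n = 20.
r = 1 + (30/100)·(20 − 1) = 1 + 5.7 = 6.7.
Rank 6 is 124 and rank 7 is 140.
Interpolate: 124 + 0.7·(140 − 124) = 124 + 0.7·16 = 135.2.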